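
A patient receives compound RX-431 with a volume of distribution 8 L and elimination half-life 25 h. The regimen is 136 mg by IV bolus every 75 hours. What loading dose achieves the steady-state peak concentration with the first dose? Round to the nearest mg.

155 mg

f = (1/2)^(75/25) ≈ 0.125000; accumulation ratio R = 1/(1−f) ≈ 1.14286.
Loading dose to hit Cmax,ss on first dose: D_load = D_maint·R ≈ 136 × 1.14286 ≈ 155.43 mg.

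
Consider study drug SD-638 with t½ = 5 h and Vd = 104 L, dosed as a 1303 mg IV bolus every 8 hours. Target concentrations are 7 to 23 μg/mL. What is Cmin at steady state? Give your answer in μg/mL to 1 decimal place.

6.2 μg/mL

k = ln2/t½ = ln2/5 ≈ 0.138629 h⁻¹; fraction remaining f = e^(−kτ) = e^(−0.138629×8) ≈ 0.3299.
Accumulation ratio R = 1/(1 − f) ≈ 1/0.6701 ≈ 1.4923.
Each bolus raises the concentration by D/Vd = 1303/104 ≈ 12.529 μg/mL.
Steady-state peak Cmax,ss = C₀·R ≈ 12.529 × 1.4923 ≈ 18.697 μg/mL.
One interval later, Cmin,ss = Cmax,ss·e^(−kτ) ≈ 18.697 × 0.3299 ≈ 6.168 μg/mL.
Trough 6.2 μg/mL vs MEC 7 μg/mL: subtherapeutic.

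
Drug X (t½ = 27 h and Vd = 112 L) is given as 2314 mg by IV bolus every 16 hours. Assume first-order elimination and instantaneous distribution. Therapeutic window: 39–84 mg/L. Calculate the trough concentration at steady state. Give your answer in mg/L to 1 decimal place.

k = ln2/t½ = ln2/27 ≈ 0.025672 h⁻¹; fraction remaining f = e^(−kτ) = e^(−0.025672×16) ≈ 0.6632.
Accumulation ratio R = 1/(1 − f) ≈ 1/0.3368 ≈ 2.9691.
Each bolus raises the concentration by D/Vd = 2314/112 ≈ 20.661 mg/L.
Steady-state peak Cmax,ss = C₀·R ≈ 20.661 × 2.9691 ≈ 61.345 mg/L.
Steady-state trough Cmin,ss = Cmax,ss·f ≈ 61.345 × 0.6632 ≈ 40.684 mg/L.
Trough 40.7 mg/L vs MEC 39 mg/L: adequate.

40.7 mg/L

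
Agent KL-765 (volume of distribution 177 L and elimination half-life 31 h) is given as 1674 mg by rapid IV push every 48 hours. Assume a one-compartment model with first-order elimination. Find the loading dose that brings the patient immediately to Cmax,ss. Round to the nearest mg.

2544 mg

f = (1/2)^(48/31) ≈ 0.341892; accumulation ratio R = 1/(1−f) ≈ 1.51951.
Loading dose to hit Cmax,ss on first dose: D_load = D_maint·R ≈ 1674 × 1.51951 ≈ 2543.66 mg.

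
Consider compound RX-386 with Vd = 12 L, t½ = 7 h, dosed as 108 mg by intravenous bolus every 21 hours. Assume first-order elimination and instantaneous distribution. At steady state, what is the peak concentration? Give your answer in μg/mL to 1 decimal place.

τ = 21 h = 3 half-lives, so f = (1/2)^3 = 0.125.
Accumulation ratio R = 1/(1 − f) = 1/0.875 = 8/7.
Single-dose peak C₀ = D/Vd = 108/12 = 9 μg/mL.
Steady-state peak Cmax,ss = C₀·R = 9 × 8/7 ≈ 10.286 μg/mL.

10.3 μg/mL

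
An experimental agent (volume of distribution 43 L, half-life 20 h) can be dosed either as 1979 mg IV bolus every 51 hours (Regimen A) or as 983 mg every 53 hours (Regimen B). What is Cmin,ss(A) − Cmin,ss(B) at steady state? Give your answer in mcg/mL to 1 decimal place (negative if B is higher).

5.1 mcg/mL

Regimen A: f = (1/2)^(51/20) ≈ 0.1708; Cmin,ss = (1979/43)·f/(1−f) ≈ 9.480 mcg/mL.
Regimen B: f = (1/2)^(53/20) ≈ 0.1593; Cmin,ss = (983/43)·f/(1−f) ≈ 4.332 mcg/mL.
Difference ≈ 9.480 − 4.332 ≈ 5.148 mcg/mL.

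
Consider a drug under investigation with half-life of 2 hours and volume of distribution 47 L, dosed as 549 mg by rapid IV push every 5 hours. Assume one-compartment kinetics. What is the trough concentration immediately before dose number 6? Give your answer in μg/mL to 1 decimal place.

2.5 μg/mL

f = (1/2)^(τ/t½) = (1/2)^(5/2) ≈ 0.1768.
C₀ = D/Vd = 549/47 ≈ 11.681 μg/mL.
Before the 6th dose, 5 doses have been given. Superposition: Cmin = C₀·(f + f² + … + f^5).
≈ 11.681 × (0.1768 + 0.0313 + 0.0055 + 0.0010 + 0.0002) ≈ 11.681 × 0.2148 ≈ 2.509 μg/mL.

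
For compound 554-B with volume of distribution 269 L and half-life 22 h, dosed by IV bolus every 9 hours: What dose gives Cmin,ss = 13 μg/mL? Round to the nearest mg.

τ/t½ = 9/22 ≈ 0.40909, so f = (1/2)^(9/22) ≈ 0.753098.
Cmin,ss = (D/Vd)·f/(1−f), so D = Cmin,ss·Vd·(1−f)/f.
D = 13 × 269 × (1−f)/f ≈ 13 × 269 × 0.32785 ≈ 1146.49 mg.

1146 mg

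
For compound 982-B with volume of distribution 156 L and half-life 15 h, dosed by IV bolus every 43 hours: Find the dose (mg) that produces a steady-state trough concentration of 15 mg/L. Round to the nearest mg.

14727 mg

τ/t½ = 43/15 ≈ 2.8667, so f = (1/2)^(43/15) ≈ 0.137103.
Cmin,ss = (D/Vd)·f/(1−f), so D = Cmin,ss·Vd·(1−f)/f.
D = 15 × 156 × (1−f)/f ≈ 15 × 156 × 6.29379 ≈ 14727.47 mg.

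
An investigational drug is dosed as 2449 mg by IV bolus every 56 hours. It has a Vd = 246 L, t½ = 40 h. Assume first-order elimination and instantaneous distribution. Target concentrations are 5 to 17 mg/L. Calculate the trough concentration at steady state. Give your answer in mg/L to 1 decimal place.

6.1 mg/L

τ/t½ = 56/40 ≈ 1.4, so fraction remaining f = (1/2)^(56/40) ≈ 0.3789.
At steady state, accumulation factor R = 1/(1 − e^(−kτ)) ≈ 1.6100.
Each bolus raises the concentration by D/Vd = 2449/246 ≈ 9.955 mg/L.
Steady-state peak Cmax,ss = C₀·R ≈ 9.955 × 1.6100 ≈ 16.028 mg/L.
Steady-state trough Cmin,ss = Cmax,ss·f ≈ 16.028 × 0.3789 ≈ 6.073 mg/L.
Trough 6.1 mg/L vs MEC 5 mg/L: adequate.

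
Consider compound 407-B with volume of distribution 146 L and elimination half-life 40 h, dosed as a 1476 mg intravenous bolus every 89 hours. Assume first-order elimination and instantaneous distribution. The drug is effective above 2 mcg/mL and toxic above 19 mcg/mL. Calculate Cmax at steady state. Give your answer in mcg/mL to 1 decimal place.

12.9 mcg/mL

τ/t½ = 89/40 ≈ 2.225, so fraction remaining f = (1/2)^(89/40) ≈ 0.2139.
At steady state, accumulation factor R = 1/(1 − e^(−kτ)) ≈ 1.2721.
Single-dose peak C₀ = D/Vd = 1476/146 ≈ 10.110 mcg/mL.
Steady-state peak Cmax,ss = C₀·R ≈ 10.110 × 1.2721 ≈ 12.861 mcg/mL.
Peak 12.9 mcg/mL vs MTC 19 mcg/mL: below toxic threshold.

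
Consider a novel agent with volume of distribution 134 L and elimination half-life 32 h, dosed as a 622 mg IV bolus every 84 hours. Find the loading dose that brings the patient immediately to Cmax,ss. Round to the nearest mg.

742 mg

f = (1/2)^(84/32) ≈ 0.162105; accumulation ratio R = 1/(1−f) ≈ 1.19347.
Loading dose to hit Cmax,ss on first dose: D_load = D_maint·R ≈ 622 × 1.19347 ≈ 742.34 mg.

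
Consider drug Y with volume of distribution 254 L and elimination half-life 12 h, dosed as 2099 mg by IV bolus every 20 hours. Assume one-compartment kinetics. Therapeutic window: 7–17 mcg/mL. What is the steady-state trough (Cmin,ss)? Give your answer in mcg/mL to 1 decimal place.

3.8 mcg/mL

τ/t½ = 20/12 ≈ 1.6667, so fraction remaining f = (1/2)^(20/12) ≈ 0.3150.
At steady state, accumulation factor R = 1/(1 − e^(−kτ)) ≈ 1.4599.
Each bolus raises the concentration by D/Vd = 2099/254 ≈ 8.264 mcg/mL.
Steady-state peak Cmax,ss = C₀·R ≈ 8.264 × 1.4599 ≈ 12.065 mcg/mL.
Steady-state trough Cmin,ss = Cmax,ss·f ≈ 12.065 × 0.3150 ≈ 3.800 mcg/mL.
Trough 3.8 mcg/mL vs MEC 7 mcg/mL: subtherapeutic.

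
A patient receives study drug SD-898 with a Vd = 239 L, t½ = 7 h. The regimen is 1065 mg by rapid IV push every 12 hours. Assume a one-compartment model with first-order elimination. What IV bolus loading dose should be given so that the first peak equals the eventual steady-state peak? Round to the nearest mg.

f = (1/2)^(12/7) ≈ 0.304753; accumulation ratio R = 1/(1−f) ≈ 1.43834.
Loading dose to hit Cmax,ss on first dose: D_load = D_maint·R ≈ 1065 × 1.43834 ≈ 1531.83 mg.

1532 mg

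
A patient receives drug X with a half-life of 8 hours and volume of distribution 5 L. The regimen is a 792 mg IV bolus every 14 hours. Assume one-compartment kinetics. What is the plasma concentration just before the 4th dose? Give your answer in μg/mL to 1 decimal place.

65.3 μg/mL

f = (1/2)^(τ/t½) = (1/2)^(14/8) ≈ 0.2973.
C₀ = D/Vd = 792/5 ≈ 158.400 μg/mL.
Before the 4th dose, 3 doses have been given. Superposition: Cmin = C₀·(f + f² + … + f^3).
≈ 158.400 × (0.2973 + 0.0884 + 0.0263) ≈ 158.400 × 0.4120 ≈ 65.261 μg/mL.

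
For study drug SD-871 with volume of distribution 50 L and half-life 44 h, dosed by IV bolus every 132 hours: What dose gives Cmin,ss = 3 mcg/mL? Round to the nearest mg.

1050 mg

τ/t½ = 132/44 ≈ 3, so f = (1/2)^(132/44) ≈ 0.125000.
Cmin,ss = (D/Vd)·f/(1−f), so D = Cmin,ss·Vd·(1−f)/f.
D = 3 × 50 × (1−f)/f ≈ 3 × 50 × 7.00000 ≈ 1050.00 mg.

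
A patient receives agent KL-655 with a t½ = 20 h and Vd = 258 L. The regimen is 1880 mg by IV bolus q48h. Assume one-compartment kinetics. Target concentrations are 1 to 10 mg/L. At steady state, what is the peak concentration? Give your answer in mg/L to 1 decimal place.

Over one 48-h interval, 48/20 ≈ 2.4 half-lives elapse, leaving f ≈ 0.1895 of each dose.
Accumulation ratio R = 1/(1 − f) ≈ 1/0.8105 ≈ 1.2338.
Single-dose peak C₀ = D/Vd = 1880/258 ≈ 7.287 mg/L.
Steady-state peak Cmax,ss = C₀·R ≈ 7.287 × 1.2338 ≈ 8.991 mg/L.
Peak 9.0 mg/L vs MTC 10 mg/L: below toxic threshold.

9.0 mg/L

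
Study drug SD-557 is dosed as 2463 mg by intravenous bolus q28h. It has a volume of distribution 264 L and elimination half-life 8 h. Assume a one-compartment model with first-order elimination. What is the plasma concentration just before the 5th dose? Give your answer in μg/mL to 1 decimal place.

0.9 μg/mL

f = (1/2)^(τ/t½) = (1/2)^(28/8) ≈ 0.0884.
C₀ = D/Vd = 2463/264 ≈ 9.330 μg/mL.
Before the 5th dose, 4 doses have been given. Superposition: Cmin = C₀·(f + f² + … + f^4).
≈ 9.330 × (0.0884 + 0.0078 + 0.0007 + 0.0001) ≈ 9.330 × 0.0970 ≈ 0.905 μg/mL.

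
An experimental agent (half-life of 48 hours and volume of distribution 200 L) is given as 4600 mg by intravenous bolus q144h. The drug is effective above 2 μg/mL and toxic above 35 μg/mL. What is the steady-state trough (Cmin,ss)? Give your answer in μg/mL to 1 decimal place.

3.3 μg/mL

τ = 144 h = 3 half-lives, so f = (1/2)^3 = 0.125.
Accumulation ratio R = 1/(1 − f) = 1/0.875 = 8/7.
Single-dose peak C₀ = D/Vd = 4600/200 = 23 μg/mL.
Steady-state peak Cmax,ss = C₀·R = 23 × 8/7 ≈ 26.286 μg/mL.
Steady-state trough Cmin,ss = Cmax,ss·f ≈ 26.286 × 0.125 ≈ 3.286 μg/mL.
Trough 3.3 μg/mL vs MEC 2 μg/mL: adequate.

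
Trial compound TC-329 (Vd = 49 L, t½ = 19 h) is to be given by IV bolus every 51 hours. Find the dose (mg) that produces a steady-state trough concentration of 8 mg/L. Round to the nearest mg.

2127 mg

τ/t½ = 51/19 ≈ 2.6842, so f = (1/2)^(51/19) ≈ 0.155587.
Cmin,ss = (D/Vd)·f/(1−f), so D = Cmin,ss·Vd·(1−f)/f.
D = 8 × 49 × (1−f)/f ≈ 8 × 49 × 5.42727 ≈ 2127.49 mg.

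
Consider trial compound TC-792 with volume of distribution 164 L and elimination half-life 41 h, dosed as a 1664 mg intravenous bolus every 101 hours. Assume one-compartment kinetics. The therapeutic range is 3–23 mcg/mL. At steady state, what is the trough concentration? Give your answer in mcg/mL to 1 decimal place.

2.2 mcg/mL

τ/t½ = 101/41 ≈ 2.4634, so fraction remaining f = (1/2)^(101/41) ≈ 0.1813.
At steady state, accumulation factor R = 1/(1 − e^(−kτ)) ≈ 1.2214.
Single-dose peak C₀ = D/Vd = 1664/164 ≈ 10.146 mcg/mL.
Cmax,ss = C₀/(1 − f) ≈ 10.146/0.8187 ≈ 12.393 mcg/mL.
Steady-state trough Cmin,ss = Cmax,ss·f ≈ 12.393 × 0.1813 ≈ 2.247 mcg/mL.
Trough 2.2 mcg/mL vs MEC 3 mcg/mL: subtherapeutic.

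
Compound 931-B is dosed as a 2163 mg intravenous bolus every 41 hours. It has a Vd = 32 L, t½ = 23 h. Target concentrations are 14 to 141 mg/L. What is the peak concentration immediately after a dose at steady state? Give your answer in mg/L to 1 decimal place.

τ/t½ = 41/23 ≈ 1.7826, so fraction remaining f = (1/2)^(41/23) ≈ 0.2907.
At steady state, accumulation factor R = 1/(1 − e^(−kτ)) ≈ 1.4098.
Each bolus raises the concentration by D/Vd = 2163/32 ≈ 67.594 mg/L.
Steady-state peak Cmax,ss = C₀·R ≈ 67.594 × 1.4098 ≈ 95.294 mg/L.
Peak 95.3 mg/L vs MTC 141 mg/L: below toxic threshold.

95.3 mg/L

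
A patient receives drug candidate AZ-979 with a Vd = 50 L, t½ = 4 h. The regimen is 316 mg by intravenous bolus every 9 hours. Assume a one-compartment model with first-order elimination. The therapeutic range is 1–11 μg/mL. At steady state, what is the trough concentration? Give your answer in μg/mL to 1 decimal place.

1.7 μg/mL

Over one 9-h interval, 9/4 ≈ 2.25 half-lives elapse, leaving f ≈ 0.2102 of each dose.
Single-dose peak C₀ = D/Vd = 316/50 ≈ 6.320 μg/mL.
Steady-state trough Cmin,ss = C₀·f/(1−f) ≈ 6.320 × 0.2102/0.7898 ≈ 1.682 μg/mL.
Trough 1.7 μg/mL vs MEC 1 μg/mL: adequate.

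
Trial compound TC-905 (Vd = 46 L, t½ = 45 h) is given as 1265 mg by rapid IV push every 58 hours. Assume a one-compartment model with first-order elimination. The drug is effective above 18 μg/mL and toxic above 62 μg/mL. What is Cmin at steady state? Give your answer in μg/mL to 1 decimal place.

19.1 μg/mL

Over one 58-h interval, 58/45 ≈ 1.2889 half-lives elapse, leaving f ≈ 0.4093 of each dose.
At steady state, accumulation factor R = 1/(1 − e^(−kτ)) ≈ 1.6929.
Single-dose peak C₀ = D/Vd = 1265/46 ≈ 27.500 μg/mL.
Cmax,ss = C₀/(1 − f) ≈ 27.500/0.5907 ≈ 46.555 μg/mL.
One interval later, Cmin,ss = Cmax,ss·e^(−kτ) ≈ 46.555 × 0.4093 ≈ 19.055 μg/mL.
Trough 19.1 μg/mL vs MEC 18 μg/mL: adequate.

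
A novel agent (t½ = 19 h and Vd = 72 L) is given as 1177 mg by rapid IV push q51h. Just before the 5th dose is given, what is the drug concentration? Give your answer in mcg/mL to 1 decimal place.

3.0 mcg/mL

f = (1/2)^(τ/t½) = (1/2)^(51/19) ≈ 0.1556.
C₀ = D/Vd = 1177/72 ≈ 16.347 mcg/mL.
Before the 5th dose, 4 doses have been given. Superposition: Cmin = C₀·(f + f² + … + f^4).
≈ 16.347 × (0.1556 + 0.0242 + 0.0038 + 0.0006) ≈ 16.347 × 0.1842 ≈ 3.011 mcg/mL.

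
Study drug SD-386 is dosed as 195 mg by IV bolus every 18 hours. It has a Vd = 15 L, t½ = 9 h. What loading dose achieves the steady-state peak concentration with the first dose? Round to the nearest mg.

f = (1/2)^(18/9) ≈ 0.250000; accumulation ratio R = 1/(1−f) ≈ 1.33333.
Loading dose to hit Cmax,ss on first dose: D_load = D_maint·R ≈ 195 × 1.33333 ≈ 260.00 mg.

260 mg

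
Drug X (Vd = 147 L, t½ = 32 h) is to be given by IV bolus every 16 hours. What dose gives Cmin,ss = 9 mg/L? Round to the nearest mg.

548 mg

τ/t½ = 16/32 ≈ 0.5, so f = (1/2)^(16/32) ≈ 0.707107.
Cmin,ss = (D/Vd)·f/(1−f), so D = Cmin,ss·Vd·(1−f)/f.
D = 9 × 147 × (1−f)/f ≈ 9 × 147 × 0.41421 ≈ 548.00 mg.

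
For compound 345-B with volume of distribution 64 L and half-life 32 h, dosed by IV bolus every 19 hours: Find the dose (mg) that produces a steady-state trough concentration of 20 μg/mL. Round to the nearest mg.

τ/t½ = 19/32 ≈ 0.59375, so f = (1/2)^(19/32) ≈ 0.662618.
Cmin,ss = (D/Vd)·f/(1−f), so D = Cmin,ss·Vd·(1−f)/f.
D = 20 × 64 × (1−f)/f ≈ 20 × 64 × 0.50917 ≈ 651.74 mg.

652 mg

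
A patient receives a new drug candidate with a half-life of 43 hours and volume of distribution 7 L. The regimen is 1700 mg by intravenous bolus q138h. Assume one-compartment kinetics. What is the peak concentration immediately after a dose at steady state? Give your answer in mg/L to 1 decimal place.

272.3 mg/L

τ/t½ = 138/43 ≈ 3.2093, so fraction remaining f = (1/2)^(138/43) ≈ 0.1081.
At steady state, accumulation factor R = 1/(1 − e^(−kτ)) ≈ 1.1212.
Single-dose peak C₀ = D/Vd = 1700/7 ≈ 242.857 mg/L.
Steady-state peak Cmax,ss = C₀·R ≈ 242.857 × 1.1212 ≈ 272.291 mg/L.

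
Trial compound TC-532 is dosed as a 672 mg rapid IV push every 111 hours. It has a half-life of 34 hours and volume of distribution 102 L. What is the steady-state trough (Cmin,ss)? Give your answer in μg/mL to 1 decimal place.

0.8 μg/mL

τ/t½ = 111/34 ≈ 3.2647, so fraction remaining f = (1/2)^(111/34) ≈ 0.1040.
At steady state, accumulation factor R = 1/(1 − e^(−kτ)) ≈ 1.1161.
Single-dose peak C₀ = D/Vd = 672/102 ≈ 6.588 μg/mL.
Steady-state peak Cmax,ss = C₀·R ≈ 6.588 × 1.1161 ≈ 7.353 μg/mL.
Steady-state trough Cmin,ss = Cmax,ss·f ≈ 7.353 × 0.1040 ≈ 0.765 μg/mL.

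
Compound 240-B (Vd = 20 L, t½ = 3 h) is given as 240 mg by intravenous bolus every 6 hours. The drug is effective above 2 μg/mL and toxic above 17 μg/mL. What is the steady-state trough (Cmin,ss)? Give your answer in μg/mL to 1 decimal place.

4.0 μg/mL

τ = 6 h = 2 half-lives, so f = (1/2)^2 = 0.25.
At steady state, R = 1/(1 − 0.25) = 4/3.
Single-dose peak C₀ = D/Vd = 240/20 = 12 μg/mL.
Steady-state peak Cmax,ss = C₀·R = 12 × 4/3 ≈ 16.000 μg/mL.
Steady-state trough Cmin,ss = Cmax,ss·f ≈ 16.000 × 0.25 ≈ 4.000 μg/mL.
Trough 4.0 μg/mL vs MEC 2 μg/mL: adequate.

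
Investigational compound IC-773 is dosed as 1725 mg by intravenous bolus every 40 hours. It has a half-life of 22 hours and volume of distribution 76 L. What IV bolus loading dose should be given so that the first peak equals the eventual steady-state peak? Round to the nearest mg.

f = (1/2)^(40/22) ≈ 0.283578; accumulation ratio R = 1/(1−f) ≈ 1.39583.
Loading dose to hit Cmax,ss on first dose: D_load = D_maint·R ≈ 1725 × 1.39583 ≈ 2407.81 mg.

2408 mg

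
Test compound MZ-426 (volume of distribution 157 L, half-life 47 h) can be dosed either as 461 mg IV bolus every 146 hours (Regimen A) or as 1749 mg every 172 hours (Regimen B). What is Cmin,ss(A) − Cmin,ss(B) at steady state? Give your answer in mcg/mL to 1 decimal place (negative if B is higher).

-0.6 mcg/mL

Regimen A: f = (1/2)^(146/47) ≈ 0.1161; Cmin,ss = (461/157)·f/(1−f) ≈ 0.386 mcg/mL.
Regimen B: f = (1/2)^(172/47) ≈ 0.0791; Cmin,ss = (1749/157)·f/(1−f) ≈ 0.957 mcg/mL.
Difference ≈ 0.386 − 0.957 ≈ -0.571 mcg/mL.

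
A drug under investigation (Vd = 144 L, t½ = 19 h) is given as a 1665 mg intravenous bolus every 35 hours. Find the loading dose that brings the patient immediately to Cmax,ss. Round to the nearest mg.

f = (1/2)^(35/19) ≈ 0.278914; accumulation ratio R = 1/(1−f) ≈ 1.38680.
Loading dose to hit Cmax,ss on first dose: D_load = D_maint·R ≈ 1665 × 1.38680 ≈ 2309.02 mg.

2309 mg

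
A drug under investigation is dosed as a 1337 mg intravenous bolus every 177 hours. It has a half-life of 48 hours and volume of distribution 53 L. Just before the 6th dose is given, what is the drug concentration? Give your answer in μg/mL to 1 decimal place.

2.1 μg/mL

f = (1/2)^(τ/t½) = (1/2)^(177/48) ≈ 0.0776.
C₀ = D/Vd = 1337/53 ≈ 25.226 μg/mL.
Before the 6th dose, 5 doses have been given. Superposition: Cmin = C₀·(f + f² + … + f^5).
≈ 25.226 × (0.0776 + 0.0060 + 0.0005 + 0.0000 + 0.0000) ≈ 25.226 × 0.0841 ≈ 2.122 μg/mL.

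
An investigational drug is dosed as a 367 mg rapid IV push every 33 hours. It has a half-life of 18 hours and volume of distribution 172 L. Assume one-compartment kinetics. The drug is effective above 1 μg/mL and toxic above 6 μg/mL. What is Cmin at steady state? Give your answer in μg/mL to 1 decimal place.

0.8 μg/mL

τ/t½ = 33/18 ≈ 1.8333, so fraction remaining f = (1/2)^(33/18) ≈ 0.2806.
Accumulation ratio R = 1/(1 − f) ≈ 1/0.7194 ≈ 1.3900.
Single-dose peak C₀ = D/Vd = 367/172 ≈ 2.134 μg/mL.
Cmax,ss = C₀/(1 − f) ≈ 2.134/0.7194 ≈ 2.966 μg/mL.
One interval later, Cmin,ss = Cmax,ss·e^(−kτ) ≈ 2.966 × 0.2806 ≈ 0.832 μg/mL.
Trough 0.8 μg/mL vs MEC 1 μg/mL: subtherapeutic.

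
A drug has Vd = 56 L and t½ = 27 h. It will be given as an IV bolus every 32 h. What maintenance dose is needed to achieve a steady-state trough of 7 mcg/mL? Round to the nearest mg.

499 mg

τ/t½ = 32/27 ≈ 1.1852, so f = (1/2)^(32/27) ≈ 0.439768.
Cmin,ss = (D/Vd)·f/(1−f), so D = Cmin,ss·Vd·(1−f)/f.
D = 7 × 56 × (1−f)/f ≈ 7 × 56 × 1.27393 ≈ 499.38 mg.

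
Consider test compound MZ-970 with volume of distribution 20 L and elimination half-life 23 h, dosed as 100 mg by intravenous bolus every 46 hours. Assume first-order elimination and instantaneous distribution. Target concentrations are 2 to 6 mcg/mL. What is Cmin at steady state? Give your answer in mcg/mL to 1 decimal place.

The dosing interval is 2 half-lives, so f = 2^(−2) = 0.25.
Accumulation ratio R = 1/(1 − f) = 1/0.75 = 4/3.
Single-dose peak C₀ = D/Vd = 100/20 = 5 mcg/mL.
Steady-state peak Cmax,ss = C₀·R = 5 × 4/3 ≈ 6.667 mcg/mL.
Steady-state trough Cmin,ss = Cmax,ss·f ≈ 6.667 × 0.25 ≈ 1.667 mcg/mL.
Trough 1.7 mcg/mL vs MEC 2 mcg/mL: subtherapeutic.

1.7 mcg/mL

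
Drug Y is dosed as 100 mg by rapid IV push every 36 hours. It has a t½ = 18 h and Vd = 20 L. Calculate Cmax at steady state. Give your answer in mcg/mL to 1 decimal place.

6.7 mcg/mL

τ = 36 h = 2 half-lives, so f = (1/2)^2 = 0.25.
At steady state, R = 1/(1 − 0.25) = 4/3.
Single-dose peak C₀ = D/Vd = 100/20 = 5 mcg/mL.
Steady-state peak Cmax,ss = C₀·R = 5 × 4/3 ≈ 6.667 mcg/mL.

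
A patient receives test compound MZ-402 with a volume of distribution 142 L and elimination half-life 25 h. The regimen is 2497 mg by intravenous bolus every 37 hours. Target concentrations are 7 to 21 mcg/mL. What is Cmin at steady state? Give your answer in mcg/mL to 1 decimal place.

Over one 37-h interval, 37/25 ≈ 1.48 half-lives elapse, leaving f ≈ 0.3585 of each dose.
Each bolus raises the concentration by D/Vd = 2497/142 ≈ 17.585 mcg/mL.
Steady-state trough Cmin,ss = C₀·f/(1−f) ≈ 17.585 × 0.3585/0.6415 ≈ 9.827 mcg/mL.
Trough 9.8 mcg/mL vs MEC 7 mcg/mL: adequate.

9.8 mcg/mL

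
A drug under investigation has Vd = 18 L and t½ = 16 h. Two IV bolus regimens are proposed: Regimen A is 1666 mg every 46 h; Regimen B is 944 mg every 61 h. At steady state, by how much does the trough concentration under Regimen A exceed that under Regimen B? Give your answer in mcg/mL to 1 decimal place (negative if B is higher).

10.6 mcg/mL

Regimen A: f = (1/2)^(46/16) ≈ 0.1363; Cmin,ss = (1666/18)·f/(1−f) ≈ 14.606 mcg/mL.
Regimen B: f = (1/2)^(61/16) ≈ 0.0712; Cmin,ss = (944/18)·f/(1−f) ≈ 4.020 mcg/mL.
Difference ≈ 14.606 − 4.020 ≈ 10.586 mcg/mL.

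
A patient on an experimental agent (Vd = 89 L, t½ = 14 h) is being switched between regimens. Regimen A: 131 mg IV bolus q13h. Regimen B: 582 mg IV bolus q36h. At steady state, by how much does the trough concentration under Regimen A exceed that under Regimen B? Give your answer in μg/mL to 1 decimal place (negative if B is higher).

Regimen A: f = (1/2)^(13/14) ≈ 0.5254; Cmin,ss = (131/89)·f/(1−f) ≈ 1.629 μg/mL.
Regimen B: f = (1/2)^(36/14) ≈ 0.1682; Cmin,ss = (582/89)·f/(1−f) ≈ 1.322 μg/mL.
Difference ≈ 1.629 − 1.322 ≈ 0.307 μg/mL.

0.3 μg/mL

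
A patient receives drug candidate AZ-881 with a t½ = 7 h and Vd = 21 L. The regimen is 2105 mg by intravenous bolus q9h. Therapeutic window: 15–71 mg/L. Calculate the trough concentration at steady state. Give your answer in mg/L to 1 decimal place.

69.7 mg/L

Over one 9-h interval, 9/7 ≈ 1.2857 half-lives elapse, leaving f ≈ 0.4102 of each dose.
Accumulation ratio R = 1/(1 − f) ≈ 1/0.5898 ≈ 1.6955.
Each bolus raises the concentration by D/Vd = 2105/21 ≈ 100.238 mg/L.
Steady-state peak Cmax,ss = C₀·R ≈ 100.238 × 1.6955 ≈ 169.954 mg/L.
One interval later, Cmin,ss = Cmax,ss·e^(−kτ) ≈ 169.954 × 0.4102 ≈ 69.715 mg/L.
Trough 69.7 mg/L vs MEC 15 mg/L: adequate.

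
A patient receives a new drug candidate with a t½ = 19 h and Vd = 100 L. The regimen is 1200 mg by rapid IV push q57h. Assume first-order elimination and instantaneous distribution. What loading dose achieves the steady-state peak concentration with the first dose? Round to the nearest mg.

1371 mg

f = (1/2)^(57/19) ≈ 0.125000; accumulation ratio R = 1/(1−f) ≈ 1.14286.
Loading dose to hit Cmax,ss on first dose: D_load = D_maint·R ≈ 1200 × 1.14286 ≈ 1371.43 mg.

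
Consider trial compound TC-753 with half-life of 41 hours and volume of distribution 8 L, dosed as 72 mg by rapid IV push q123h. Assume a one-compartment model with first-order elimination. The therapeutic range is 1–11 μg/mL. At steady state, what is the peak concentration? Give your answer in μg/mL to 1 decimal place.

10.3 μg/mL

The dosing interval is 3 half-lives, so f = 2^(−3) = 0.125.
Accumulation ratio R = 1/(1 − f) = 1/0.875 = 8/7.
Single-dose peak C₀ = D/Vd = 72/8 = 9 μg/mL.
Steady-state peak Cmax,ss = C₀·R = 9 × 8/7 ≈ 10.286 μg/mL.
Peak 10.3 μg/mL vs MTC 11 μg/mL: below toxic threshold.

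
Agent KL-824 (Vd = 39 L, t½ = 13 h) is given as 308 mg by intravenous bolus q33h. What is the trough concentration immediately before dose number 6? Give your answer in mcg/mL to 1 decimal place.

1.6 mcg/mL

f = (1/2)^(τ/t½) = (1/2)^(33/13) ≈ 0.1721.
C₀ = D/Vd = 308/39 ≈ 7.897 mcg/mL.
Before the 6th dose, 5 doses have been given. Superposition: Cmin = C₀·(f + f² + … + f^5).
≈ 7.897 × (0.1721 + 0.0296 + 0.0051 + 0.0009 + 0.0002) ≈ 7.897 × 0.2079 ≈ 1.642 mcg/mL.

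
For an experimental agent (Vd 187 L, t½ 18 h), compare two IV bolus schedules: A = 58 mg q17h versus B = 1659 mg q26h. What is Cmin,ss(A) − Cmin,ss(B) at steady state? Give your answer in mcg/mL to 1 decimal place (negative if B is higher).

-4.8 mcg/mL

Regimen A: f = (1/2)^(17/18) ≈ 0.5196; Cmin,ss = (58/187)·f/(1−f) ≈ 0.335 mcg/mL.
Regimen B: f = (1/2)^(26/18) ≈ 0.3674; Cmin,ss = (1659/187)·f/(1−f) ≈ 5.152 mcg/mL.
Difference ≈ 0.335 − 5.152 ≈ -4.817 mcg/mL.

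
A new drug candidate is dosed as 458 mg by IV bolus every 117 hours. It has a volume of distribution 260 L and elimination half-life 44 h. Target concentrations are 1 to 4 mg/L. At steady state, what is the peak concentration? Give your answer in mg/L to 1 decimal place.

2.1 mg/L

k = ln2/t½ = ln2/44 ≈ 0.015753 h⁻¹; fraction remaining f = e^(−kτ) = e^(−0.015753×117) ≈ 0.1583.
At steady state, accumulation factor R = 1/(1 − e^(−kτ)) ≈ 1.1881.
Single-dose peak C₀ = D/Vd = 458/260 ≈ 1.762 mg/L.
Cmax,ss = C₀/(1 − f) ≈ 1.762/0.8417 ≈ 2.093 mg/L.
Peak 2.1 mg/L vs MTC 4 mg/L: below toxic threshold.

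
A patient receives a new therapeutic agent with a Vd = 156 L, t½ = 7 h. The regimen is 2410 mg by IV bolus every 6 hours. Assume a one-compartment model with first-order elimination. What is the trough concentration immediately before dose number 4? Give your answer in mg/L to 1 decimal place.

f = (1/2)^(τ/t½) = (1/2)^(6/7) ≈ 0.5520.
C₀ = D/Vd = 2410/156 ≈ 15.449 mg/L.
Before the 4th dose, 3 doses have been given. Superposition: Cmin = C₀·(f + f² + … + f^3).
≈ 15.449 × (0.5520 + 0.3047 + 0.1682) ≈ 15.449 × 1.0249 ≈ 15.834 mg/L.

15.8 mg/L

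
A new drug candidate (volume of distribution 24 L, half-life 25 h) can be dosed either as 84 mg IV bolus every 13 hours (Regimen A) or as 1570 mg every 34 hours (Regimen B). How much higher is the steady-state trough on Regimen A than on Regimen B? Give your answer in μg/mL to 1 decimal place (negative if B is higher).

-33.7 μg/mL

Regimen A: f = (1/2)^(13/25) ≈ 0.6974; Cmin,ss = (84/24)·f/(1−f) ≈ 8.066 μg/mL.
Regimen B: f = (1/2)^(34/25) ≈ 0.3896; Cmin,ss = (1570/24)·f/(1−f) ≈ 41.753 μg/mL.
Difference ≈ 8.066 − 41.753 ≈ -33.687 μg/mL.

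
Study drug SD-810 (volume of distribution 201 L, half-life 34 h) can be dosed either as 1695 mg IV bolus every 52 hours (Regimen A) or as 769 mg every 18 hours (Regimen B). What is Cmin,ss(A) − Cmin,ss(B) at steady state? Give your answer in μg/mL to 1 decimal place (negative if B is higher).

-4.2 μg/mL

Regimen A: f = (1/2)^(52/34) ≈ 0.3464; Cmin,ss = (1695/201)·f/(1−f) ≈ 4.469 μg/mL.
Regimen B: f = (1/2)^(18/34) ≈ 0.6928; Cmin,ss = (769/201)·f/(1−f) ≈ 8.628 μg/mL.
Difference ≈ 4.469 − 8.628 ≈ -4.159 μg/mL.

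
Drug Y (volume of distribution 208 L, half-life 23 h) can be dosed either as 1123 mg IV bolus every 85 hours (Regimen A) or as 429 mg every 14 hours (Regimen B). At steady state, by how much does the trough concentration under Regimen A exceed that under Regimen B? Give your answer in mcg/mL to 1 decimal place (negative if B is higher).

-3.5 mcg/mL

Regimen A: f = (1/2)^(85/23) ≈ 0.0772; Cmin,ss = (1123/208)·f/(1−f) ≈ 0.452 mcg/mL.
Regimen B: f = (1/2)^(14/23) ≈ 0.6558; Cmin,ss = (429/208)·f/(1−f) ≈ 3.930 mcg/mL.
Difference ≈ 0.452 − 3.930 ≈ -3.478 mcg/mL.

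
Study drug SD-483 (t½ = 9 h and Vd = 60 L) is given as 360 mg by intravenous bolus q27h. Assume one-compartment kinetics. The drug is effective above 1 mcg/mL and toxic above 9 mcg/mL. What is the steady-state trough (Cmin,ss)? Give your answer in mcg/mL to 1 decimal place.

τ = 27 h = 3 half-lives, so f = (1/2)^3 = 0.125.
Accumulation ratio R = 1/(1 − f) = 1/0.875 = 8/7.
Single-dose peak C₀ = D/Vd = 360/60 = 6 mcg/mL.
Steady-state peak Cmax,ss = C₀·R = 6 × 8/7 ≈ 6.857 mcg/mL.
Steady-state trough Cmin,ss = Cmax,ss·f ≈ 6.857 × 0.125 ≈ 0.857 mcg/mL.
Trough 0.9 mcg/mL vs MEC 1 mcg/mL: subtherapeutic.

0.9 mcg/mL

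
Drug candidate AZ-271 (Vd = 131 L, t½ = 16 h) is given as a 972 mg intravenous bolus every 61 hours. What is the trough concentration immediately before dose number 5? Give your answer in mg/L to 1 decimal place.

0.6 mg/L

f = (1/2)^(τ/t½) = (1/2)^(61/16) ≈ 0.0712.
C₀ = D/Vd = 972/131 ≈ 7.420 mg/L.
Before the 5th dose, 4 doses have been given. Superposition: Cmin = C₀·(f + f² + … + f^4).
≈ 7.420 × (0.0712 + 0.0051 + 0.0004 + 0.0000) ≈ 7.420 × 0.0767 ≈ 0.569 mg/L.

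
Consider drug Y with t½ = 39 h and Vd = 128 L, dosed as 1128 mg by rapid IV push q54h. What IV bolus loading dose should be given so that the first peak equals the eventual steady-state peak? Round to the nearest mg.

1828 mg

f = (1/2)^(54/39) ≈ 0.382992; accumulation ratio R = 1/(1−f) ≈ 1.62072.
Loading dose to hit Cmax,ss on first dose: D_load = D_maint·R ≈ 1128 × 1.62072 ≈ 1828.17 mg.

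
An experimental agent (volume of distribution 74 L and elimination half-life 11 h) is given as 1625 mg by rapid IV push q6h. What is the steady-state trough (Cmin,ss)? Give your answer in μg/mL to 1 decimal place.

47.8 μg/mL

k = ln2/t½ = ln2/11 ≈ 0.063013 h⁻¹; fraction remaining f = e^(−kτ) = e^(−0.063013×6) ≈ 0.6852.
Each bolus raises the concentration by D/Vd = 1625/74 ≈ 21.959 μg/mL.
Steady-state trough Cmin,ss = C₀·f/(1−f) ≈ 21.959 × 0.6852/0.3148 ≈ 47.796 μg/mL.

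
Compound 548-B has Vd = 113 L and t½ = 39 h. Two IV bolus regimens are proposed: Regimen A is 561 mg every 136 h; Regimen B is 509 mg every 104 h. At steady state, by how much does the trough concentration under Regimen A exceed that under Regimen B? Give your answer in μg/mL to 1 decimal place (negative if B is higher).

Regimen A: f = (1/2)^(136/39) ≈ 0.0892; Cmin,ss = (561/113)·f/(1−f) ≈ 0.486 μg/mL.
Regimen B: f = (1/2)^(104/39) ≈ 0.1575; Cmin,ss = (509/113)·f/(1−f) ≈ 0.842 μg/mL.
Difference ≈ 0.486 − 0.842 ≈ -0.356 μg/mL.

-0.4 μg/mL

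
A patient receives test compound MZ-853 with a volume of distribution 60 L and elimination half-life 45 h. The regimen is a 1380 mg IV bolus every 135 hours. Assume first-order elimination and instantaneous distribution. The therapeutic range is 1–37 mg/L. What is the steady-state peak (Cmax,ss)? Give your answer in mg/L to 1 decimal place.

26.3 mg/L

τ = 135 h = 3 half-lives, so f = (1/2)^3 = 0.125.
Accumulation ratio R = 1/(1 − f) = 1/0.875 = 8/7.
Single-dose peak C₀ = D/Vd = 1380/60 = 23 mg/L.
Steady-state peak Cmax,ss = C₀·R = 23 × 8/7 ≈ 26.286 mg/L.
Peak 26.3 mg/L vs MTC 37 mg/L: below toxic threshold.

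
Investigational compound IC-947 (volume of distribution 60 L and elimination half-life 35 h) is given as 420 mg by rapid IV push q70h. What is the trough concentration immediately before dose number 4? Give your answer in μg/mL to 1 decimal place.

f = (1/2)^(τ/t½) = (1/2)^(70/35) ≈ 0.2500.
C₀ = D/Vd = 420/60 ≈ 7.000 μg/mL.
Before the 4th dose, 3 doses have been given. Superposition: Cmin = C₀·(f + f² + … + f^3).
≈ 7.000 × (0.2500 + 0.0625 + 0.0156) ≈ 7.000 × 0.3281 ≈ 2.297 μg/mL.

2.3 μg/mL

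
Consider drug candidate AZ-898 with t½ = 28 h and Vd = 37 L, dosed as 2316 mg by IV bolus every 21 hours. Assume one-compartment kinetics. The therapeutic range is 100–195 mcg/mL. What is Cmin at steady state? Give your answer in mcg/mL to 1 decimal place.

91.8 mcg/mL

τ/t½ = 21/28 ≈ 0.75, so fraction remaining f = (1/2)^(21/28) ≈ 0.5946.
Single-dose peak C₀ = D/Vd = 2316/37 ≈ 62.595 mcg/mL.
Steady-state trough Cmin,ss = C₀·f/(1−f) ≈ 62.595 × 0.5946/0.4054 ≈ 91.808 mcg/mL.
Trough 91.8 mcg/mL vs MEC 100 mcg/mL: subtherapeutic.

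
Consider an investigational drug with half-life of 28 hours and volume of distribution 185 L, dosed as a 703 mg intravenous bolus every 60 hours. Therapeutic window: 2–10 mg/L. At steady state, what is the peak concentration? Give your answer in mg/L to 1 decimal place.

Over one 60-h interval, 60/28 ≈ 2.1429 half-lives elapse, leaving f ≈ 0.2264 of each dose.
Accumulation ratio R = 1/(1 − f) ≈ 1/0.7736 ≈ 1.2927.
Single-dose peak C₀ = D/Vd = 703/185 ≈ 3.800 mg/L.
Cmax,ss = C₀/(1 − f) ≈ 3.800/0.7736 ≈ 4.912 mg/L.
Peak 4.9 mg/L vs MTC 10 mg/L: below toxic threshold.

4.9 mg/L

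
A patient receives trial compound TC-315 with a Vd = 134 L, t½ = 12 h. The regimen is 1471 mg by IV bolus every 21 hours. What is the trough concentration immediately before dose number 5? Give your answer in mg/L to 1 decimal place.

f = (1/2)^(τ/t½) = (1/2)^(21/12) ≈ 0.2973.
C₀ = D/Vd = 1471/134 ≈ 10.978 mg/L.
Before the 5th dose, 4 doses have been given. Superposition: Cmin = C₀·(f + f² + … + f^4).
≈ 10.978 × (0.2973 + 0.0884 + 0.0263 + 0.0078) ≈ 10.978 × 0.4198 ≈ 4.609 mg/L.

4.6 mg/L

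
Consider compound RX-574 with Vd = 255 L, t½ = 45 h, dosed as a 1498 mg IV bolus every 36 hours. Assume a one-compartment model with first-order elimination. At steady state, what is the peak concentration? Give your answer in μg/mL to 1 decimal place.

τ/t½ = 36/45 ≈ 0.8, so fraction remaining f = (1/2)^(36/45) ≈ 0.5743.
Accumulation ratio R = 1/(1 − f) ≈ 1/0.4257 ≈ 2.3491.
Single-dose peak C₀ = D/Vd = 1498/255 ≈ 5.875 μg/mL.
Cmax,ss = C₀/(1 − f) ≈ 5.875/0.4257 ≈ 13.801 μg/mL.

13.8 μg/mL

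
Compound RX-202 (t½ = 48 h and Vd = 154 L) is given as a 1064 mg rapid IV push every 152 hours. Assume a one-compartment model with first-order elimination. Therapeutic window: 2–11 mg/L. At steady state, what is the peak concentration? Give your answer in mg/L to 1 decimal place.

7.8 mg/L

Over one 152-h interval, 152/48 ≈ 3.1667 half-lives elapse, leaving f ≈ 0.1114 of each dose.
At steady state, accumulation factor R = 1/(1 − e^(−kτ)) ≈ 1.1254.
Single-dose peak C₀ = D/Vd = 1064/154 ≈ 6.909 mg/L.
Cmax,ss = C₀/(1 − f) ≈ 6.909/0.8886 ≈ 7.775 mg/L.
Peak 7.8 mg/L vs MTC 11 mg/L: below toxic threshold.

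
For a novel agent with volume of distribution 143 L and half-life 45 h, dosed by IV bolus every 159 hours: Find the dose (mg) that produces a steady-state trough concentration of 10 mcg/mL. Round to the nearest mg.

τ/t½ = 159/45 ≈ 3.5333, so f = (1/2)^(159/45) ≈ 0.086370.
Cmin,ss = (D/Vd)·f/(1−f), so D = Cmin,ss·Vd·(1−f)/f.
D = 10 × 143 × (1−f)/f ≈ 10 × 143 × 10.57809 ≈ 15126.67 mg.

15127 mg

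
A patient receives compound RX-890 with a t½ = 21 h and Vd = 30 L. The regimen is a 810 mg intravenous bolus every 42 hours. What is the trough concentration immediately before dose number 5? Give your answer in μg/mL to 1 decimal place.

f = (1/2)^(τ/t½) = (1/2)^(42/21) ≈ 0.2500.
C₀ = D/Vd = 810/30 ≈ 27.000 μg/mL.
Before the 5th dose, 4 doses have been given. Superposition: Cmin = C₀·(f + f² + … + f^4).
≈ 27.000 × (0.2500 + 0.0625 + 0.0156 + 0.0039) ≈ 27.000 × 0.3320 ≈ 8.964 μg/mL.

9.0 μg/mL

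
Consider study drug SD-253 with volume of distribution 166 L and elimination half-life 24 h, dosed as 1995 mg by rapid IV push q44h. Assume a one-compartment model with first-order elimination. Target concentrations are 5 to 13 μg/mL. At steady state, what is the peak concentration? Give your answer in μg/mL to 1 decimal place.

16.7 μg/mL

k = ln2/t½ = ln2/24 ≈ 0.028881 h⁻¹; fraction remaining f = e^(−kτ) = e^(−0.028881×44) ≈ 0.2806.
At steady state, accumulation factor R = 1/(1 − e^(−kτ)) ≈ 1.3900.
Each bolus raises the concentration by D/Vd = 1995/166 ≈ 12.018 μg/mL.
Steady-state peak Cmax,ss = C₀·R ≈ 12.018 × 1.3900 ≈ 16.705 μg/mL.
Peak 16.7 μg/mL vs MTC 13 μg/mL: exceeds toxic threshold.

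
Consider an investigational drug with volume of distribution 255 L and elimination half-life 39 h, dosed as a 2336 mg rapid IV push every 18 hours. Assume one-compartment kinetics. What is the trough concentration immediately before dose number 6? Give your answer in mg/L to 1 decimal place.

19.4 mg/L

f = (1/2)^(τ/t½) = (1/2)^(18/39) ≈ 0.7262.
C₀ = D/Vd = 2336/255 ≈ 9.161 mg/L.
Before the 6th dose, 5 doses have been given. Superposition: Cmin = C₀·(f + f² + … + f^5).
≈ 9.161 × (0.7262 + 0.5274 + 0.3830 + 0.2781 + 0.2020) ≈ 9.161 × 2.1167 ≈ 19.391 mg/L.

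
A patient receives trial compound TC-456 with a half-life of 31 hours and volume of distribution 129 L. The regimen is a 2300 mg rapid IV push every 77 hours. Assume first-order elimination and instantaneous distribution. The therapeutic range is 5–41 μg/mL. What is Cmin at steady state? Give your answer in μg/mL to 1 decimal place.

3.9 μg/mL

k = ln2/t½ = ln2/31 ≈ 0.022360 h⁻¹; fraction remaining f = e^(−kτ) = e^(−0.022360×77) ≈ 0.1788.
Accumulation ratio R = 1/(1 − f) ≈ 1/0.8212 ≈ 1.2177.
Single-dose peak C₀ = D/Vd = 2300/129 ≈ 17.829 μg/mL.
Steady-state peak Cmax,ss = C₀·R ≈ 17.829 × 1.2177 ≈ 21.710 μg/mL.
One interval later, Cmin,ss = Cmax,ss·e^(−kτ) ≈ 21.710 × 0.1788 ≈ 3.882 μg/mL.
Trough 3.9 μg/mL vs MEC 5 μg/mL: subtherapeutic.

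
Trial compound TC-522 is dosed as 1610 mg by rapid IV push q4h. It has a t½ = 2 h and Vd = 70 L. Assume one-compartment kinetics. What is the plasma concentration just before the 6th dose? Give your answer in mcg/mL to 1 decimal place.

7.7 mcg/mL

f = (1/2)^(τ/t½) = (1/2)^(4/2) ≈ 0.2500.
C₀ = D/Vd = 1610/70 ≈ 23.000 mcg/mL.
Before the 6th dose, 5 doses have been given. Superposition: Cmin = C₀·(f + f² + … + f^5).
≈ 23.000 × (0.2500 + 0.0625 + 0.0156 + 0.0039 + 0.0010) ≈ 23.000 × 0.3330 ≈ 7.659 mcg/mL.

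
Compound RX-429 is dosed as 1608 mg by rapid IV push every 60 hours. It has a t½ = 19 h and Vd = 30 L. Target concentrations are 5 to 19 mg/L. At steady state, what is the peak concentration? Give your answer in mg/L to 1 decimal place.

τ/t½ = 60/19 ≈ 3.1579, so fraction remaining f = (1/2)^(60/19) ≈ 0.1120.
At steady state, accumulation factor R = 1/(1 − e^(−kτ)) ≈ 1.1261.
Each bolus raises the concentration by D/Vd = 1608/30 ≈ 53.600 mg/L.
Cmax,ss = C₀/(1 − f) ≈ 53.600/0.8880 ≈ 60.360 mg/L.
Peak 60.4 mg/L vs MTC 19 mg/L: exceeds toxic threshold.

60.4 mg/L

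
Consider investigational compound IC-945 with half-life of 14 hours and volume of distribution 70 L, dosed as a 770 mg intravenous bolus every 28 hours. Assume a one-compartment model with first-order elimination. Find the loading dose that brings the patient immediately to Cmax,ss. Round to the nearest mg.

1027 mg

f = (1/2)^(28/14) ≈ 0.250000; accumulation ratio R = 1/(1−f) ≈ 1.33333.
Loading dose to hit Cmax,ss on first dose: D_load = D_maint·R ≈ 770 × 1.33333 ≈ 1026.66 mg.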